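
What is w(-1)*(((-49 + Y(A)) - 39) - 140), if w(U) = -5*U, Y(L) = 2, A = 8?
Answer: -1130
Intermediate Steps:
w(-1)*(((-49 + Y(A)) - 39) - 140) = (-5*(-1))*(((-49 + 2) - 39) - 140) = 5*((-47 - 39) - 140) = 5*(-86 - 140) = 5*(-226) = -1130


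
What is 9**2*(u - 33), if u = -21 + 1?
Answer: -4293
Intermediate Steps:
u = -20
9**2*(u - 33) = 9**2*(-20 - 33) = 81*(-53) = -4293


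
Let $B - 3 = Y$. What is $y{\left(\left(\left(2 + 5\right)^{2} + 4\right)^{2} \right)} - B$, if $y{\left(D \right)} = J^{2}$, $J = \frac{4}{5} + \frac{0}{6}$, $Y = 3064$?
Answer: $- \frac{76659}{25} \approx -3066.4$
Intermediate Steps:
$B = 3067$ ($B = 3 + 3064 = 3067$)
$J = \frac{4}{5}$ ($J = 4 \cdot \frac{1}{5} + 0 \cdot \frac{1}{6} = \frac{4}{5} + 0 = \frac{4}{5} \approx 0.8$)
$y{\left(D \right)} = \frac{16}{25}$ ($y{\left(D \right)} = \left(\frac{4}{5}\right)^{2} = \frac{16}{25}$)
$y{\left(\left(\left(2 + 5\right)^{2} + 4\right)^{2} \right)} - B = \frac{16}{25} - 3067 = - \frac{76659}{25}$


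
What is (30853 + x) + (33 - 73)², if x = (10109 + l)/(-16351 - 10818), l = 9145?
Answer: 881696303/27169 ≈ 32452.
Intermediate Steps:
x = -19254/27169 (x = (10109 + 9145)/(-16351 - 10818) = 19254/(-27169) = 19254*(-1/27169) = -19254/27169 ≈ -0.70868)
(30853 + x) + (33 - 73)² = (30853 - 19254/27169) + (33 - 73)² = 838225903/27169 + (-40)² = 838225903/27169 + 1600 = 881696303/27169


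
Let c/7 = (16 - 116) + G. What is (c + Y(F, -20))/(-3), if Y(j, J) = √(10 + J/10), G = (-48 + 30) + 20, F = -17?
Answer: 686/3 - 2*√2/3 ≈ 227.72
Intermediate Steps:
G = 2 (G = -18 + 20 = 2)
Y(j, J) = √(10 + J/10) (Y(j, J) = √(10 + J*(⅒)) = √(10 + J/10))
c = -686 (c = 7*((16 - 116) + 2) = 7*(-100 + 2) = 7*(-98) = -686)
(c + Y(F, -20))/(-3) = (-686 + √(1000 + 10*(-20))/10)/(-3) = (-686 + √(1000 - 200)/10)*(-⅓) = (-686 + √800/10)*(-⅓) = (-686 + (20*√2)/10)*(-⅓) = (-686 + 2*√2)*(-⅓) = 686/3 - 2*√2/3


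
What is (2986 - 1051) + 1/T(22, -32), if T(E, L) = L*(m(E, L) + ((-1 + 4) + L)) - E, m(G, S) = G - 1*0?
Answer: 390871/202 ≈ 1935.0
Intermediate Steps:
m(G, S) = G (m(G, S) = G + 0 = G)
T(E, L) = -E + L*(3 + E + L) (T(E, L) = L*(E + ((-1 + 4) + L)) - E = L*(E + (3 + L)) - E = L*(3 + E + L) - E = -E + L*(3 + E + L))
(2986 - 1051) + 1/T(22, -32) = (2986 - 1051) + 1/((-32)² - 1*22 + 3*(-32) + 22*(-32)) = 1935 + 1/(1024 - 22 - 96 - 704) = 1935 + 1/202 = 390871/202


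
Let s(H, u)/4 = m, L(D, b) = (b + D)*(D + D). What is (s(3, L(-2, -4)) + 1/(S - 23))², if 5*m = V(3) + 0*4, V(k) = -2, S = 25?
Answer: 121/100 ≈ 1.2100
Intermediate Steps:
L(D, b) = 2*D*(D + b) (L(D, b) = (D + b)*(2*D) = 2*D*(D + b))
m = -⅖ (m = (-2 + 0*4)/5 = (-2 + 0)/5 = (⅕)*(-2) = -⅖ ≈ -0.40000)
s(H, u) = -8/5 (s(H, u) = 4*(-⅖) = -8/5)
(s(3, L(-2, -4)) + 1/(S - 23))² = (-8/5 + 1/(25 - 23))² = (-8/5 + 1/2)² = (-8/5 + ½)² = (-11/10)² = 121/100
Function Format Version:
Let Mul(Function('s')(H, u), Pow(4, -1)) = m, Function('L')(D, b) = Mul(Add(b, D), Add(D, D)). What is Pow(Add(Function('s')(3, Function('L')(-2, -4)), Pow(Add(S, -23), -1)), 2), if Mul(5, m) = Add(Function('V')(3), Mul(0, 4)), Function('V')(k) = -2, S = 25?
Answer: Rational(121, 100) ≈ 1.2100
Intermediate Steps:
Function('L')(D, b) = Mul(2, D, Add(D, b)) (Function('L')(D, b) = Mul(Add(D, b), Mul(2, D)) = Mul(2, D, Add(D, b)))
m = Rational(-2, 5) (m = Mul(Rational(1, 5), Add(-2, Mul(0, 4))) = Mul(Rational(1, 5), Add(-2, 0)) = Mul(Rational(1, 5), -2) = Rational(-2, 5) ≈ -0.40000)
Function('s')(H, u) = Rational(-8, 5) (Function('s')(H, u) = Mul(4, Rational(-2, 5)) = Rational(-8, 5))
Pow(Add(Function('s')(3, Function('L')(-2, -4)), Pow(Add(S, -23), -1)), 2) = Pow(Add(Rational(-8, 5), Pow(Add(25, -23), -1)), 2) = Pow(Add(Rational(-8, 5), Pow(2, -1)), 2) = Pow(Add(Rational(-8, 5), Rational(1, 2)), 2) = Pow(Rational(-11, 10), 2) = Rational(121, 100)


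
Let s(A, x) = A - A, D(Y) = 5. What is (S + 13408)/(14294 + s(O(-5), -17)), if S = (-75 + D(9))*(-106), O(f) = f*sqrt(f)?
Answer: 10414/7147 ≈ 1.4571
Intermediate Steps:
O(f) = f**(3/2)
s(A, x) = 0
S = 7420 (S = (-75 + 5)*(-106) = -70*(-106) = 7420)
(S + 13408)/(14294 + s(O(-5), -17)) = (7420 + 13408)/(14294 + 0) = 20828/14294 = 20828*(1/14294) = 10414/7147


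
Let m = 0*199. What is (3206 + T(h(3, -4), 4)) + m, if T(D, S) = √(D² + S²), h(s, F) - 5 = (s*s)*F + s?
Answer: 3206 + 20*√2 ≈ 3234.3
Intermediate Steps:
m = 0
h(s, F) = 5 + s + F*s² (h(s, F) = 5 + ((s*s)*F + s) = 5 + (s²*F + s) = 5 + (F*s² + s) = 5 + (s + F*s²) = 5 + s + F*s²)
(3206 + T(h(3, -4), 4)) + m = (3206 + √((5 + 3 - 4*3²)² + 4²)) + 0 = (3206 + √((5 + 3 - 4*9)² + 16)) + 0 = (3206 + √((5 + 3 - 36)² + 16)) + 0 = (3206 + √((-28)² + 16)) + 0 = (3206 + √(784 + 16)) + 0 = (3206 + √800) + 0 = (3206 + 20*√2) + 0 = 3206 + 20*√2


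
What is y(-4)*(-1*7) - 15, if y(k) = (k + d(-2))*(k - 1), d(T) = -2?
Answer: -225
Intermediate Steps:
y(k) = (-1 + k)*(-2 + k) (y(k) = (k - 2)*(k - 1) = (-2 + k)*(-1 + k) = (-1 + k)*(-2 + k))
y(-4)*(-1*7) - 15 = (2 + (-4)**2 - 3*(-4))*(-1*7) - 15 = (2 + 16 + 12)*(-7) - 15 = 30*(-7) - 15 = -210 - 15 = -225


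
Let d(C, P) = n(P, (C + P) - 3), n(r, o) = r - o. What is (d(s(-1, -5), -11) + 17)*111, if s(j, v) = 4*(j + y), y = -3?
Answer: 3996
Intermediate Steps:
s(j, v) = -12 + 4*j (s(j, v) = 4*(j - 3) = 4*(-3 + j) = -12 + 4*j)
d(C, P) = 3 - C (d(C, P) = P - ((C + P) - 3) = P - (-3 + C + P) = P + (3 - C - P) = 3 - C)
(d(s(-1, -5), -11) + 17)*111 = ((3 - (-12 + 4*(-1))) + 17)*111 = ((3 - (-12 - 4)) + 17)*111 = ((3 - 1*(-16)) + 17)*111 = ((3 + 16) + 17)*111 = (19 + 17)*111 = 36*111 = 3996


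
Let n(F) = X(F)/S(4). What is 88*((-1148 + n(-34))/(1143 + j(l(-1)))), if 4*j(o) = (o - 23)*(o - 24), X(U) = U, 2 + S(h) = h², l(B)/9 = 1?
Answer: -1417328/16737 ≈ -84.682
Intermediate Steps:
l(B) = 9 (l(B) = 9*1 = 9)
S(h) = -2 + h²
n(F) = F/14 (n(F) = F/(-2 + 4²) = F/(-2 + 16) = F/14)
j(o) = (-24 + o)*(-23 + o)/4 (j(o) = ((o - 23)*(o - 24))/4 = ((-23 + o)*(-24 + o))/4 = ((-24 + o)*(-23 + o))/4 = (-24 + o)*(-23 + o)/4)
88*((-1148 + n(-34))/(1143 + j(l(-1)))) = 88*((-1148 + (1/14)*(-34))/(1143 + (138 - 47/4*9 + (¼)*9²))) = 88*((-1148 - 17/7)/(1143 + (138 - 423/4 + (¼)*81))) = 88*(-8053/(7*(1143 + (138 - 423/4 + 81/4)))) = 88*(-8053/(7*(1143 + 105/2))) = 88*(-8053/(7*2391/2)) = 88*(-8053/7*2/2391) = 88*(-16106/16737) = -1417328/16737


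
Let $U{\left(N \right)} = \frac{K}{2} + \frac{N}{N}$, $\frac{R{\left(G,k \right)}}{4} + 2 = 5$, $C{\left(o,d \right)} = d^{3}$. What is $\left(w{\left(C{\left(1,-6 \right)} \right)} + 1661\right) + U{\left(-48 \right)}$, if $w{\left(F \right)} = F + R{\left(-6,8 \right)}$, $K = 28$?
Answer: $1472$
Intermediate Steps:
$R{\left(G,k \right)} = 12$ ($R{\left(G,k \right)} = -8 + 4 \cdot 5 = -8 + 20 = 12$)
$U{\left(N \right)} = 15$ ($U{\left(N \right)} = \frac{28}{2} + \frac{N}{N} = 28 \cdot \frac{1}{2} + 1 = 14 + 1 = 15$)
$w{\left(F \right)} = 12 + F$ ($w{\left(F \right)} = F + 12 = 12 + F$)
$\left(w{\left(C{\left(1,-6 \right)} \right)} + 1661\right) + U{\left(-48 \right)} = \left(\left(12 + \left(-6\right)^{3}\right) + 1661\right) + 15 = \left(\left(12 - 216\right) + 1661\right) + 15 = \left(-204 + 1661\right) + 15 = 1457 + 15 = 1472$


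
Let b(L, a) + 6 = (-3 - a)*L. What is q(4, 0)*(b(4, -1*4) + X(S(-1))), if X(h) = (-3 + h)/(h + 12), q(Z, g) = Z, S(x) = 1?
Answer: -112/13 ≈ -8.6154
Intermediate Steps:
X(h) = (-3 + h)/(12 + h)
b(L, a) = -6 + L*(-3 - a) (b(L, a) = -6 + (-3 - a)*L = -6 + L*(-3 - a))
q(4, 0)*(b(4, -1*4) + X(S(-1))) = 4*((-6 - 3*4 - 1*4*(-1*4)) + (-3 + 1)/(12 + 1)) = 4*((-6 - 12 - 1*4*(-4)) - 2/13) = 4*((-6 - 12 + 16) + (1/13)*(-2)) = 4*(-2 - 2/13) = 4*(-28/13) = -112/13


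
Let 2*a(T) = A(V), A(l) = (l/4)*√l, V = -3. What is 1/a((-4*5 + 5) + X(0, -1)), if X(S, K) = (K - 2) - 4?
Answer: 8*I*√3/9 ≈ 1.5396*I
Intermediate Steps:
X(S, K) = -6 + K (X(S, K) = (-2 + K) - 4 = -6 + K)
A(l) = l^(3/2)/4 (A(l) = (l*(¼))*√l = (l/4)*√l = l^(3/2)/4)
a(T) = -3*I*√3/8 (a(T) = ((-3)^(3/2)/4)/2 = ((-3*I*√3)/4)/2 = (-3*I*√3/4)/2 = -3*I*√3/8)
1/a((-4*5 + 5) + X(0, -1)) = 1/(-3*I*√3/8) = 8*I*√3/9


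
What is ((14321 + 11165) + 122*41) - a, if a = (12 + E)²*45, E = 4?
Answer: 18968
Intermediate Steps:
a = 11520 (a = (12 + 4)²*45 = 16²*45 = 256*45 = 11520)
((14321 + 11165) + 122*41) - a = ((14321 + 11165) + 122*41) - 1*11520 = (25486 + 5002) - 11520 = 30488 - 11520 = 18968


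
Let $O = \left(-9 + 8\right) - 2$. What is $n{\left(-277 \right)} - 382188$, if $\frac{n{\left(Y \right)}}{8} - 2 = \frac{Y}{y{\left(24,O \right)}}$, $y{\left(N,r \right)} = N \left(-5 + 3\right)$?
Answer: $- \frac{2292755}{6} \approx -3.8213 \cdot 10^{5}$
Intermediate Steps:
$O = -3$ ($O = -1 - 2 = -3$)
$y{\left(N,r \right)} = - 2 N$ ($y{\left(N,r \right)} = N \left(-2\right) = - 2 N$)
$n{\left(Y \right)} = 16 - \frac{Y}{6}$ ($n{\left(Y \right)} = 16 + 8 \frac{Y}{\left(-2\right) 24} = 16 + 8 \frac{Y}{-48} = 16 + 8 Y \left(- \frac{1}{48}\right) = 16 + 8 \left(- \frac{Y}{48}\right) = 16 - \frac{Y}{6}$)
$n{\left(-277 \right)} - 382188 = \left(16 - - \frac{277}{6}\right) - 382188 = \left(16 + \frac{277}{6}\right) - 382188 = \frac{373}{6} - 382188 = - \frac{2292755}{6}$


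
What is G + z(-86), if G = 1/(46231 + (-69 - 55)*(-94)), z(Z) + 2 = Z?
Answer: -5094055/57887 ≈ -88.000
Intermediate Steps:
z(Z) = -2 + Z
G = 1/57887 (G = 1/(46231 - 124*(-94)) = 1/(46231 + 11656) = 1/57887 ≈ 1.7275e-5)
G + z(-86) = 1/57887 + (-2 - 86) = 1/57887 - 88 = -5094055/57887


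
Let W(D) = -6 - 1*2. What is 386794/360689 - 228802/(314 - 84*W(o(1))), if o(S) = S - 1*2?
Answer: -2416028991/10459981 ≈ -230.98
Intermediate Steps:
o(S) = -2 + S (o(S) = S - 2 = -2 + S)
W(D) = -8 (W(D) = -6 - 2 = -8)
386794/360689 - 228802/(314 - 84*W(o(1))) = 386794/360689 - 228802/(314 - 84*(-8)) = 386794*(1/360689) - 228802/(314 + 672) = 386794/360689 - 228802/986 = 386794/360689 - 228802*1/986 = 386794/360689 - 114401/493 = -2416028991/10459981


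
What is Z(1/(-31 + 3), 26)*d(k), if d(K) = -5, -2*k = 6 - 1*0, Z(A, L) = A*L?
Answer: 65/14 ≈ 4.6429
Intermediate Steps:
k = -3 (k = -(6 - 1*0)/2 = -(6 + 0)/2 = -½*6 = -3)
Z(1/(-31 + 3), 26)*d(k) = (26/(-31 + 3))*(-5) = (26/(-28))*(-5) = -1/28*26*(-5) = -13/14*(-5) = 65/14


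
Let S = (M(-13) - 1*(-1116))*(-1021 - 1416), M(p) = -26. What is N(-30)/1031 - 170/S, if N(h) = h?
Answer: -7951463/273867623 ≈ -0.029034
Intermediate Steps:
S = -2656330 (S = (-26 - 1*(-1116))*(-1021 - 1416) = (-26 + 1116)*(-2437) = 1090*(-2437) = -2656330)
N(-30)/1031 - 170/S = -30/1031 - 170/(-2656330) = -30*1/1031 - 170*(-1/2656330) = -30/1031 + 17/265633 = -7951463/273867623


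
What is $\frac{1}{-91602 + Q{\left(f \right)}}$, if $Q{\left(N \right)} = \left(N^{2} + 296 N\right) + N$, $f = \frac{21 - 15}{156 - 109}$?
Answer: $- \frac{2209}{202265028} \approx -1.0921 \cdot 10^{-5}$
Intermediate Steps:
$f = \frac{6}{47} \approx 0.12766$
$Q{\left(N \right)} = N^{2} + 297 N$
$\frac{1}{-91602 + Q{\left(f \right)}} = \frac{1}{-91602 + \frac{6 \left(297 + \frac{6}{47}\right)}{47}} = \frac{1}{-91602 + \frac{6}{47} \cdot \frac{13965}{47}} = \frac{1}{-91602 + \frac{83790}{2209}} = \frac{1}{- \frac{202265028}{2209}} = - \frac{2209}{202265028}$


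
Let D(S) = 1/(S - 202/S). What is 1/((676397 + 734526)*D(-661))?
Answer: -436719/932620103 ≈ -0.00046827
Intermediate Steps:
1/((676397 + 734526)*D(-661)) = 1/((676397 + 734526)*((-661/(-202 + (-661)**2)))) = 1/(1410923*((-661/(-202 + 436921)))) = 1/(1410923*((-661/436719))) = 1/(1410923*((-661*1/436719))) = 1/(1410923*(-661/436719)) = (1/1410923)*(-436719/661) = -436719/932620103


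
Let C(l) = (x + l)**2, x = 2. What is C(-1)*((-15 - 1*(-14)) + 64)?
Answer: 63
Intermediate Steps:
C(l) = (2 + l)**2
C(-1)*((-15 - 1*(-14)) + 64) = (2 - 1)**2*((-15 - 1*(-14)) + 64) = 1**2*((-15 + 14) + 64) = 1*(-1 + 64) = 1*63 = 63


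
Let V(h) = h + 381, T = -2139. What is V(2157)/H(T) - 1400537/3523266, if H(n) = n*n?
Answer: -710996033141/1791119213154 ≈ -0.39696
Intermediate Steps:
H(n) = n**2
V(h) = 381 + h
V(2157)/H(T) - 1400537/3523266 = (381 + 2157)/((-2139)**2) - 1400537/3523266 = 2538/4575321 - 1400537*1/3523266 = 2538*(1/4575321) - 1400537/3523266 = 282/508369 - 1400537/3523266 = -710996033141/1791119213154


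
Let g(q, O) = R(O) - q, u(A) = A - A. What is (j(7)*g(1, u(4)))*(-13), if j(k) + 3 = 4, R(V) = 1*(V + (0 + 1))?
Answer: 0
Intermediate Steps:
R(V) = 1 + V (R(V) = 1*(V + 1) = 1*(1 + V) = 1 + V)
j(k) = 1 (j(k) = -3 + 4 = 1)
u(A) = 0
g(q, O) = 1 + O - q (g(q, O) = (1 + O) - q = 1 + O - q)
(j(7)*g(1, u(4)))*(-13) = (1*(1 + 0 - 1*1))*(-13) = (1*(1 + 0 - 1))*(-13) = (1*0)*(-13) = 0*(-13) = 0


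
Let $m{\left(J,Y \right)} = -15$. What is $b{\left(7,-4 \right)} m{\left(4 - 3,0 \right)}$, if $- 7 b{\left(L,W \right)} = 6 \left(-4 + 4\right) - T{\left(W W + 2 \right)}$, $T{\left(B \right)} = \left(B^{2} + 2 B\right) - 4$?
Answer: $- \frac{5340}{7} \approx -762.86$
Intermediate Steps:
$T{\left(B \right)} = -4 + B^{2} + 2 B$
$b{\left(L,W \right)} = \frac{\left(2 + W^{2}\right)^{2}}{7} + \frac{2 W^{2}}{7}$ ($b{\left(L,W \right)} = - \frac{6 \left(-4 + 4\right) - \left(-4 + \left(W W + 2\right)^{2} + 2 \left(W W + 2\right)\right)}{7} = - \frac{6 \cdot 0 - \left(-4 + \left(W^{2} + 2\right)^{2} + 2 \left(W^{2} + 2\right)\right)}{7} = - \frac{0 - \left(-4 + \left(2 + W^{2}\right)^{2} + 2 \left(2 + W^{2}\right)\right)}{7} = - \frac{0 - \left(-4 + \left(2 + W^{2}\right)^{2} + \left(4 + 2 W^{2}\right)\right)}{7} = - \frac{0 - \left(\left(2 + W^{2}\right)^{2} + 2 W^{2}\right)}{7} = - \frac{- \left(2 + W^{2}\right)^{2} - 2 W^{2}}{7} = \frac{\left(2 + W^{2}\right)^{2}}{7} + \frac{2 W^{2}}{7}$)
$b{\left(7,-4 \right)} m{\left(4 - 3,0 \right)} = \left(\frac{4}{7} + \frac{\left(-4\right)^{4}}{7} + \frac{6 \left(-4\right)^{2}}{7}\right) \left(-15\right) = \left(\frac{4}{7} + \frac{1}{7} \cdot 256 + \frac{6}{7} \cdot 16\right) \left(-15\right) = \left(\frac{4}{7} + \frac{256}{7} + \frac{96}{7}\right) \left(-15\right) = \frac{356}{7} \left(-15\right) = - \frac{5340}{7}$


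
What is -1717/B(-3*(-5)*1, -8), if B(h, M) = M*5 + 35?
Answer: 1717/5 ≈ 343.40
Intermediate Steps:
B(h, M) = 35 + 5*M (B(h, M) = 5*M + 35 = 35 + 5*M)
-1717/B(-3*(-5)*1, -8) = -1717/(35 + 5*(-8)) = -1717/(35 - 40) = -1717/(-5) = -1717*(-1/5) = 1717/5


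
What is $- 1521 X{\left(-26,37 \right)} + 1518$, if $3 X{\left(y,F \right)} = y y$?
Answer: $-341214$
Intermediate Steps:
$X{\left(y,F \right)} = \frac{y^{2}}{3}$ ($X{\left(y,F \right)} = \frac{y y}{3} = \frac{y^{2}}{3}$)
$- 1521 X{\left(-26,37 \right)} + 1518 = - 1521 \frac{\left(-26\right)^{2}}{3} + 1518 = - 1521 \cdot \frac{1}{3} \cdot 676 + 1518 = \left(-1521\right) \frac{676}{3} + 1518 = -342732 + 1518 = -341214$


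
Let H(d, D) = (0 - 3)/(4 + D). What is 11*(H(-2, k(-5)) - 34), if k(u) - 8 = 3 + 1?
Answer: -6017/16 ≈ -376.06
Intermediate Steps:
k(u) = 12 (k(u) = 8 + (3 + 1) = 8 + 4 = 12)
H(d, D) = -3/(4 + D)
11*(H(-2, k(-5)) - 34) = 11*(-3/(4 + 12) - 34) = 11*(-3/16 - 34) = 11*(-547/16) = -6017/16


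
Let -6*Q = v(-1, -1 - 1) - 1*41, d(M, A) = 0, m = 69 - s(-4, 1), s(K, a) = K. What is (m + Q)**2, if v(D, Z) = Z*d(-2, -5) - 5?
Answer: 58564/9 ≈ 6507.1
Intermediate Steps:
m = 73 (m = 69 - 1*(-4) = 69 + 4 = 73)
v(D, Z) = -5 (v(D, Z) = Z*0 - 5 = 0 - 5 = -5)
Q = 23/3 (Q = -(-5 - 1*41)/6 = -(-5 - 41)/6 = -1/6*(-46) = 23/3 ≈ 7.6667)
(m + Q)**2 = (73 + 23/3)**2 = (242/3)**2 = 58564/9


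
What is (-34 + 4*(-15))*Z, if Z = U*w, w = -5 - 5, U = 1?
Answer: 940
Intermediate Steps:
w = -10
Z = -10 (Z = 1*(-10) = -10)
(-34 + 4*(-15))*Z = (-34 + 4*(-15))*(-10) = (-34 - 60)*(-10) = -94*(-10) = 940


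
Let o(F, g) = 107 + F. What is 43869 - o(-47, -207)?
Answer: 43809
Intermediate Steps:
43869 - o(-47, -207) = 43869 - (107 - 47) = 43869 - 1*60 = 43869 - 60 = 43809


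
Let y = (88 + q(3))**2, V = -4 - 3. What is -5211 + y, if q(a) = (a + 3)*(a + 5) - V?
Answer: 15238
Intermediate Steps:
V = -7
q(a) = 7 + (3 + a)*(5 + a) (q(a) = (a + 3)*(a + 5) - 1*(-7) = (3 + a)*(5 + a) + 7 = 7 + (3 + a)*(5 + a))
y = 20449 (y = (88 + (22 + 3**2 + 8*3))**2 = (88 + (22 + 9 + 24))**2 = (88 + 55)**2 = 143**2 = 20449)
-5211 + y = -5211 + 20449 = 15238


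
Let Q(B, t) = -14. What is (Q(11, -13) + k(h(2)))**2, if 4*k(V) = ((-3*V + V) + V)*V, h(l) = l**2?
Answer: 324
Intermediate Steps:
k(V) = -V**2/4 (k(V) = (((-3*V + V) + V)*V)/4 = ((-2*V + V)*V)/4 = ((-V)*V)/4 = (-V**2)/4 = -V**2/4)
(Q(11, -13) + k(h(2)))**2 = (-14 - (2**2)**2/4)**2 = (-14 - 1/4*4**2)**2 = (-14 - 1/4*16)**2 = (-14 - 4)**2 = (-18)**2 = 324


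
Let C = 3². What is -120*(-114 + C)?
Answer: 12600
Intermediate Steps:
C = 9
-120*(-114 + C) = -120*(-114 + 9) = -120*(-105) = 12600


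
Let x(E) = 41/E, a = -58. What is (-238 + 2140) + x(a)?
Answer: 110275/58 ≈ 1901.3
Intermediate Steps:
(-238 + 2140) + x(a) = (-238 + 2140) + 41/(-58) = 1902 + 41*(-1/58) = 1902 - 41/58 = 110275/58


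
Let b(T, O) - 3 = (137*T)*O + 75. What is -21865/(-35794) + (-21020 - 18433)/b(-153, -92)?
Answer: 3396187764/5752364255 ≈ 0.59040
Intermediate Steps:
b(T, O) = 78 + 137*O*T (b(T, O) = 3 + ((137*T)*O + 75) = 3 + (137*O*T + 75) = 3 + (75 + 137*O*T) = 78 + 137*O*T)
-21865/(-35794) + (-21020 - 18433)/b(-153, -92) = -21865/(-35794) + (-21020 - 18433)/(78 + 137*(-92)*(-153)) = -21865*(-1/35794) - 39453/(78 + 1928412) = 21865/35794 - 39453/1928490 = 21865/35794 - 39453*1/1928490 = 21865/35794 - 13151/642830 = 3396187764/5752364255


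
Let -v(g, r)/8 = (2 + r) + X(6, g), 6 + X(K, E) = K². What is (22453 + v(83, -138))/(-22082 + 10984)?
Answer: -23301/11098 ≈ -2.0996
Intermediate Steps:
X(K, E) = -6 + K²
v(g, r) = -256 - 8*r (v(g, r) = -8*((2 + r) + (-6 + 6²)) = -8*((2 + r) + (-6 + 36)) = -8*((2 + r) + 30) = -8*(32 + r) = -256 - 8*r)
(22453 + v(83, -138))/(-22082 + 10984) = (22453 + (-256 - 8*(-138)))/(-22082 + 10984) = (22453 + (-256 + 1104))/(-11098) = (22453 + 848)*(-1/11098) = 23301*(-1/11098) = -23301/11098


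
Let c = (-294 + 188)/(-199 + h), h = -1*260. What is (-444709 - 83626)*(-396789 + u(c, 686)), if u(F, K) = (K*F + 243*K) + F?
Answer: 18586639854415/153 ≈ 1.2148e+11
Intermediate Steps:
h = -260
c = 106/459 (c = (-294 + 188)/(-199 - 260) = -106/(-459) = -106*(-1/459) = 106/459 ≈ 0.23094)
u(F, K) = F + 243*K + F*K (u(F, K) = (F*K + 243*K) + F = (243*K + F*K) + F = F + 243*K + F*K)
(-444709 - 83626)*(-396789 + u(c, 686)) = (-444709 - 83626)*(-396789 + (106/459 + 243*686 + (106/459)*686)) = -528335*(-396789 + (106/459 + 166698 + 72716/459)) = -528335*(-396789 + 25529068/153) = -528335*(-35179649/153) = 18586639854415/153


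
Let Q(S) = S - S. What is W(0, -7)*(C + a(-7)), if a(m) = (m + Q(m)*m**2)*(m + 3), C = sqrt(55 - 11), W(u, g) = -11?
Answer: -308 - 22*sqrt(11) ≈ -380.97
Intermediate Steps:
Q(S) = 0
C = 2*sqrt(11) (C = sqrt(44) = 2*sqrt(11) ≈ 6.6332)
a(m) = m*(3 + m) (a(m) = (m + 0*m**2)*(m + 3) = (m + 0)*(3 + m) = m*(3 + m))
W(0, -7)*(C + a(-7)) = -11*(2*sqrt(11) - 7*(3 - 7)) = -11*(2*sqrt(11) - 7*(-4)) = -11*(2*sqrt(11) + 28) = -11*(28 + 2*sqrt(11)) = -308 - 22*sqrt(11)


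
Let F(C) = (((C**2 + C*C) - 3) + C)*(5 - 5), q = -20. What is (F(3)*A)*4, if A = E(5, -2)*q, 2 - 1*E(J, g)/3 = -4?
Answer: 0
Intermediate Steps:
E(J, g) = 18 (E(J, g) = 6 - 3*(-4) = 6 + 12 = 18)
F(C) = 0 (F(C) = (((C**2 + C**2) - 3) + C)*0 = ((2*C**2 - 3) + C)*0 = ((-3 + 2*C**2) + C)*0 = (-3 + C + 2*C**2)*0 = 0)
A = -360 (A = 18*(-20) = -360)
(F(3)*A)*4 = (0*(-360))*4 = 0*4 = 0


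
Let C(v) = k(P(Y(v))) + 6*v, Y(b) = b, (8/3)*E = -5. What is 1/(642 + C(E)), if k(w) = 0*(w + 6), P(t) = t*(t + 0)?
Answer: 4/2523 ≈ 0.0015854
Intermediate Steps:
E = -15/8 (E = (3/8)*(-5) = -15/8 ≈ -1.8750)
P(t) = t² (P(t) = t*t = t²)
k(w) = 0 (k(w) = 0*(6 + w) = 0)
C(v) = 6*v (C(v) = 0 + 6*v = 6*v)
1/(642 + C(E)) = 1/(642 + 6*(-15/8)) = 1/(642 - 45/4) = 1/(2523/4) = 4/2523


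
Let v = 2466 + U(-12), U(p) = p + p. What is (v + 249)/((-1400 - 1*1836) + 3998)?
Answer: 897/254 ≈ 3.5315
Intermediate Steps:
U(p) = 2*p
v = 2442 (v = 2466 + 2*(-12) = 2466 - 24 = 2442)
(v + 249)/((-1400 - 1*1836) + 3998) = (2442 + 249)/((-1400 - 1*1836) + 3998) = 2691/((-1400 - 1836) + 3998) = 2691/(-3236 + 3998) = 2691/762 = 2691*(1/762) = 897/254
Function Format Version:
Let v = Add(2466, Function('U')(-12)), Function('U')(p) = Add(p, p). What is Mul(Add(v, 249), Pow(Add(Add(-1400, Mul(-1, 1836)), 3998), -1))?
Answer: Rational(897, 254) ≈ 3.5315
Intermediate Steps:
Function('U')(p) = Mul(2, p)
v = 2442 (v = Add(2466, Mul(2, -12)) = Add(2466, -24) = 2442)
Mul(Add(v, 249), Pow(Add(Add(-1400, Mul(-1, 1836)), 3998), -1)) = Mul(Add(2442, 249), Pow(Add(Add(-1400, Mul(-1, 1836)), 3998), -1)) = Mul(2691, Pow(Add(Add(-1400, -1836), 3998), -1)) = Mul(2691, Pow(Add(-3236, 3998), -1)) = Mul(2691, Pow(762, -1)) = Mul(2691, Rational(1, 762)) = Rational(897, 254)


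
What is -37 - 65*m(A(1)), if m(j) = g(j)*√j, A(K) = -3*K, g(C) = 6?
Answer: -37 - 390*I*√3 ≈ -37.0 - 675.5*I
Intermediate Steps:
m(j) = 6*√j
-37 - 65*m(A(1)) = -37 - 390*√(-3*1) = -37 - 390*√(-3) = -37 - 390*I*√3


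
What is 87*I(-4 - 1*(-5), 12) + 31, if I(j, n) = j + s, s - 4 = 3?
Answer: 727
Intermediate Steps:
s = 7 (s = 4 + 3 = 7)
I(j, n) = 7 + j (I(j, n) = j + 7 = 7 + j)
87*I(-4 - 1*(-5), 12) + 31 = 87*(7 + (-4 - 1*(-5))) + 31 = 87*(7 + (-4 + 5)) + 31 = 87*(7 + 1) + 31 = 87*8 + 31 = 696 + 31 = 727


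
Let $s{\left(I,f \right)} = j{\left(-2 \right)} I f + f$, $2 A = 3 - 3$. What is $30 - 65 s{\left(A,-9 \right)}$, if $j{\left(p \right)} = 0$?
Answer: $615$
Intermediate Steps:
$A = 0$ ($A = \frac{3 - 3}{2} = \frac{1}{2} \cdot 0 = 0$)
$s{\left(I,f \right)} = f$ ($s{\left(I,f \right)} = 0 I f + f = 0 f + f = 0 + f = f$)
$30 - 65 s{\left(A,-9 \right)} = 30 - -585 = 30 + 585 = 615$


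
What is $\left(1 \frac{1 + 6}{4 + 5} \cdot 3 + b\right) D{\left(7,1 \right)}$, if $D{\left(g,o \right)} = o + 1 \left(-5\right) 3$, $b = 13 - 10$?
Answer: $- \frac{224}{3} \approx -74.667$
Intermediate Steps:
$b = 3$
$D{\left(g,o \right)} = -15 + o$ ($D{\left(g,o \right)} = o - 15 = -15 + o$)
$\left(1 \frac{1 + 6}{4 + 5} \cdot 3 + b\right) D{\left(7,1 \right)} = \left(1 \frac{1 + 6}{4 + 5} \cdot 3 + 3\right) \left(-15 + 1\right) = \left(1 \cdot \frac{7}{9} \cdot 3 + 3\right) \left(-14\right) = \left(\frac{7}{9} \cdot 3 + 3\right) \left(-14\right) = \left(\frac{7}{3} + 3\right) \left(-14\right) = \frac{16}{3} \left(-14\right) = - \frac{224}{3}$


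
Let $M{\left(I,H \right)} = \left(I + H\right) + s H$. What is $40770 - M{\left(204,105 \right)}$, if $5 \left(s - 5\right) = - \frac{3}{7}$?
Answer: $39945$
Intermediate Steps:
$s = \frac{172}{35}$ ($s = 5 + \frac{\left(-3\right) \frac{1}{7}}{5} = 5 + \frac{1}{5} \left(- \frac{3}{7}\right) = 5 - \frac{3}{35} = \frac{172}{35} \approx 4.9143$)
$M{\left(I,H \right)} = I + \frac{207 H}{35}$ ($M{\left(I,H \right)} = \left(I + H\right) + \frac{172 H}{35} = \left(H + I\right) + \frac{172 H}{35} = I + \frac{207 H}{35}$)
$40770 - M{\left(204,105 \right)} = 40770 - \left(204 + \frac{207}{35} \cdot 105\right) = 40770 - \left(204 + 621\right) = 40770 - 825 = 39945$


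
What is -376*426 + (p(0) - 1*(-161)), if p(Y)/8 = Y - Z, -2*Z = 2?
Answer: -160007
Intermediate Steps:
Z = -1 (Z = -½*2 = -1)
p(Y) = 8 + 8*Y (p(Y) = 8*(Y - 1*(-1)) = 8*(Y + 1) = 8*(1 + Y) = 8 + 8*Y)
-376*426 + (p(0) - 1*(-161)) = -376*426 + ((8 + 8*0) - 1*(-161)) = -160176 + ((8 + 0) + 161) = -160176 + (8 + 161) = -160176 + 169 = -160007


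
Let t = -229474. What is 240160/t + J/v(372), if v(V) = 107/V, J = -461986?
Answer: -19718575066264/12276859 ≈ -1.6062e+6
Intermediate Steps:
240160/t + J/v(372) = 240160/(-229474) - 461986/(107/372) = 240160*(-1/229474) - 461986/(107*(1/372)) = -120080/114737 - 461986/107/372 = -120080/114737 - 461986*372/107 = -120080/114737 - 171858792/107 = -19718575066264/12276859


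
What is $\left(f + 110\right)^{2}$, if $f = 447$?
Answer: $310249$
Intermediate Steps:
$\left(f + 110\right)^{2} = \left(447 + 110\right)^{2} = 557^{2} = 310249$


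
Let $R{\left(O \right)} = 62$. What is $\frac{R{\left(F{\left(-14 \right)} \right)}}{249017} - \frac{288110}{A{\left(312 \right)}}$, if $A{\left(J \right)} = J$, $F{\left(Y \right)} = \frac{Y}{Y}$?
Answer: $- \frac{35872134263}{38846652} \approx -923.43$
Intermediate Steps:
$F{\left(Y \right)} = 1$
$\frac{R{\left(F{\left(-14 \right)} \right)}}{249017} - \frac{288110}{A{\left(312 \right)}} = \frac{62}{249017} - \frac{288110}{312} = 62 \cdot \frac{1}{249017} - \frac{144055}{156} = \frac{62}{249017} - \frac{144055}{156} = - \frac{35872134263}{38846652}$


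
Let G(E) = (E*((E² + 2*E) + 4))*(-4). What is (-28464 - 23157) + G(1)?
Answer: -51649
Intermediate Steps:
G(E) = -4*E*(4 + E² + 2*E) (G(E) = (E*(4 + E² + 2*E))*(-4) = -4*E*(4 + E² + 2*E))
(-28464 - 23157) + G(1) = (-28464 - 23157) - 4*1*(4 + 1² + 2*1) = -51621 - 4*1*(4 + 1 + 2) = -51621 - 4*1*7 = -51621 - 28 = -51649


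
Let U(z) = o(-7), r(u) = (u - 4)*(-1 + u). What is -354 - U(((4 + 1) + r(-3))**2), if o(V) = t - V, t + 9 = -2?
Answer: -350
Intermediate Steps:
t = -11 (t = -9 - 2 = -11)
r(u) = (-1 + u)*(-4 + u) (r(u) = (-4 + u)*(-1 + u) = (-1 + u)*(-4 + u))
o(V) = -11 - V
U(z) = -4 (U(z) = -11 - 1*(-7) = -11 + 7 = -4)
-354 - U(((4 + 1) + r(-3))**2) = -354 - 1*(-4) = -354 + 4 = -350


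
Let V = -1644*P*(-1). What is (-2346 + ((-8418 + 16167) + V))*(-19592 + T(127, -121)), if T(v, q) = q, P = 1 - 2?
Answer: -74101167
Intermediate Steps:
P = -1
V = -1644 (V = -(-1644)*(-1) = -1644*1 = -1644)
(-2346 + ((-8418 + 16167) + V))*(-19592 + T(127, -121)) = (-2346 + ((-8418 + 16167) - 1644))*(-19592 - 121) = (-2346 + (7749 - 1644))*(-19713) = (-2346 + 6105)*(-19713) = 3759*(-19713) = -74101167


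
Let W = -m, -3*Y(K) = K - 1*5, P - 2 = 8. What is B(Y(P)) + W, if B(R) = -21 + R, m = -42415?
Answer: 127177/3 ≈ 42392.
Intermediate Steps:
P = 10 (P = 2 + 8 = 10)
Y(K) = 5/3 - K/3 (Y(K) = -(K - 1*5)/3 = -(K - 5)/3 = -(-5 + K)/3 = 5/3 - K/3)
W = 42415 (W = -1*(-42415) = 42415)
B(Y(P)) + W = (-21 + (5/3 - ⅓*10)) + 42415 = (-21 + (5/3 - 10/3)) + 42415 = (-21 - 5/3) + 42415 = -68/3 + 42415 = 127177/3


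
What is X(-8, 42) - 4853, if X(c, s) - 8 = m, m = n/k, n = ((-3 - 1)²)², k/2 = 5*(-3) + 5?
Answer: -24289/5 ≈ -4857.8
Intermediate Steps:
k = -20 (k = 2*(5*(-3) + 5) = 2*(-15 + 5) = 2*(-10) = -20)
n = 256 (n = ((-4)²)² = 16² = 256)
m = -64/5 (m = 256/(-20) = 256*(-1/20) = -64/5 ≈ -12.800)
X(c, s) = -24/5 (X(c, s) = 8 - 64/5 = -24/5)
X(-8, 42) - 4853 = -24/5 - 4853 = -24289/5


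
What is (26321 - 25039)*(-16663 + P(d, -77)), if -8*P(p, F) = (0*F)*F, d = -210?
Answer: -21361966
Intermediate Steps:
P(p, F) = 0 (P(p, F) = -0*F*F/8 = -0*F = -⅛*0 = 0)
(26321 - 25039)*(-16663 + P(d, -77)) = (26321 - 25039)*(-16663 + 0) = 1282*(-16663) = -21361966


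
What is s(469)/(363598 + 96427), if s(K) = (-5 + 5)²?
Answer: 0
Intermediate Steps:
s(K) = 0 (s(K) = 0² = 0)
s(469)/(363598 + 96427) = 0/(363598 + 96427) = 0/460025 = 0*(1/460025) = 0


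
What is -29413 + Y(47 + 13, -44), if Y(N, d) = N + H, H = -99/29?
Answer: -851336/29 ≈ -29356.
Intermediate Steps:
H = -99/29 (H = -99*1/29 = -99/29 ≈ -3.4138)
Y(N, d) = -99/29 + N (Y(N, d) = N - 99/29 = -99/29 + N)
-29413 + Y(47 + 13, -44) = -29413 + (-99/29 + (47 + 13)) = -29413 + (-99/29 + 60) = -29413 + 1641/29 = -851336/29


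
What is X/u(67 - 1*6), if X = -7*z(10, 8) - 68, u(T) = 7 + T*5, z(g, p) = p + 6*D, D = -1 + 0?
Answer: -41/156 ≈ -0.26282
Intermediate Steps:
D = -1
z(g, p) = -6 + p (z(g, p) = p + 6*(-1) = p - 6 = -6 + p)
u(T) = 7 + 5*T
X = -82 (X = -7*(-6 + 8) - 68 = -7*2 - 68 = -14 - 68 = -82)
X/u(67 - 1*6) = -82/(7 + 5*(67 - 1*6)) = -82/(7 + 5*(67 - 6)) = -82/(7 + 5*61) = -82/(7 + 305) = -82/312 = -82*1/312 = -41/156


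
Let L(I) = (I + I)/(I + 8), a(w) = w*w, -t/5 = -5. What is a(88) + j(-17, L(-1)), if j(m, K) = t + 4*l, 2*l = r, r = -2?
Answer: 7765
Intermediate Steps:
t = 25 (t = -5*(-5) = 25)
l = -1 (l = (1/2)*(-2) = -1)
a(w) = w**2
L(I) = 2*I/(8 + I) (L(I) = (2*I)/(8 + I) = 2*I/(8 + I))
j(m, K) = 21 (j(m, K) = 25 + 4*(-1) = 25 - 4 = 21)
a(88) + j(-17, L(-1)) = 88**2 + 21 = 7744 + 21 = 7765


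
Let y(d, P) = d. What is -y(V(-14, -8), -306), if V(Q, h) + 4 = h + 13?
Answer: -1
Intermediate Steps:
V(Q, h) = 9 + h (V(Q, h) = -4 + (h + 13) = -4 + (13 + h) = 9 + h)
-y(V(-14, -8), -306) = -(9 - 8) = -1*1 = -1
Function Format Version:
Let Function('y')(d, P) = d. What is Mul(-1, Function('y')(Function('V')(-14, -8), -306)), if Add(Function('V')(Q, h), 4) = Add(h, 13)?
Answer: -1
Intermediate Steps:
Function('V')(Q, h) = Add(9, h) (Function('V')(Q, h) = Add(-4, Add(h, 13)) = Add(-4, Add(13, h)) = Add(9, h))
Mul(-1, Function('y')(Function('V')(-14, -8), -306)) = Mul(-1, Add(9, -8)) = Mul(-1, 1) = -1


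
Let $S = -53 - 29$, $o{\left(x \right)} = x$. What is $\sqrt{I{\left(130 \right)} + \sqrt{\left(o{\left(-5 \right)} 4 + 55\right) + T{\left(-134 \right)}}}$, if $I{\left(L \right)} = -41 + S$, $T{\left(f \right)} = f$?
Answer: $\sqrt{-123 + 3 i \sqrt{11}} \approx 0.44821 + 11.1 i$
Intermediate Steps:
$S = -82$ ($S = -53 - 29 = -82$)
$I{\left(L \right)} = -123$ ($I{\left(L \right)} = -41 - 82 = -123$)
$\sqrt{I{\left(130 \right)} + \sqrt{\left(o{\left(-5 \right)} 4 + 55\right) + T{\left(-134 \right)}}} = \sqrt{-123 + \sqrt{\left(\left(-5\right) 4 + 55\right) - 134}} = \sqrt{-123 + \sqrt{\left(-20 + 55\right) - 134}} = \sqrt{-123 + \sqrt{35 - 134}} = \sqrt{-123 + \sqrt{-99}} = \sqrt{-123 + 3 i \sqrt{11}}$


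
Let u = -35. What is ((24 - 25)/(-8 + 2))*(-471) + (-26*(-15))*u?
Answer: -27457/2 ≈ -13729.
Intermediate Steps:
((24 - 25)/(-8 + 2))*(-471) + (-26*(-15))*u = ((24 - 25)/(-8 + 2))*(-471) - 26*(-15)*(-35) = -1/(-6)*(-471) + 390*(-35) = -1*(-⅙)*(-471) - 13650 = (⅙)*(-471) - 13650 = -157/2 - 13650 = -27457/2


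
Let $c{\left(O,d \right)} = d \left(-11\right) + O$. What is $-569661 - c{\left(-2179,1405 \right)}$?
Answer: $-552027$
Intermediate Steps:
$c{\left(O,d \right)} = O - 11 d$ ($c{\left(O,d \right)} = - 11 d + O = O - 11 d$)
$-569661 - c{\left(-2179,1405 \right)} = -569661 - \left(-2179 - 15455\right) = -569661 - -17634 = -569661 + 17634 = -552027$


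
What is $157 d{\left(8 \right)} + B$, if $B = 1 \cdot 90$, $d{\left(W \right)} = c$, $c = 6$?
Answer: $1032$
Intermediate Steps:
$d{\left(W \right)} = 6$
$B = 90$
$157 d{\left(8 \right)} + B = 157 \cdot 6 + 90 = 942 + 90 = 1032$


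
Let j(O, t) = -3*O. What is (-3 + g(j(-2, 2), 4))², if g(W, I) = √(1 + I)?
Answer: (3 - √5)² ≈ 0.58359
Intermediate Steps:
(-3 + g(j(-2, 2), 4))² = (-3 + √(1 + 4))² = (-3 + √5)²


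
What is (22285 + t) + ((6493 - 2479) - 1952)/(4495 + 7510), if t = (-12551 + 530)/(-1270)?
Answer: 67982368119/3049270 ≈ 22295.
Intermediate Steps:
t = 12021/1270 (t = -12021*(-1/1270) = 12021/1270 ≈ 9.4653)
(22285 + t) + ((6493 - 2479) - 1952)/(4495 + 7510) = (22285 + 12021/1270) + ((6493 - 2479) - 1952)/(4495 + 7510) = 28313971/1270 + (4014 - 1952)/12005 = 28313971/1270 + 2062*(1/12005) = 28313971/1270 + 2062/12005 = 67982368119/3049270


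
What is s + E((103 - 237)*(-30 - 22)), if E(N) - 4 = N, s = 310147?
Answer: 317119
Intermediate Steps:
E(N) = 4 + N
s + E((103 - 237)*(-30 - 22)) = 310147 + (4 + (103 - 237)*(-30 - 22)) = 310147 + (4 - 134*(-52)) = 310147 + (4 + 6968) = 310147 + 6972 = 317119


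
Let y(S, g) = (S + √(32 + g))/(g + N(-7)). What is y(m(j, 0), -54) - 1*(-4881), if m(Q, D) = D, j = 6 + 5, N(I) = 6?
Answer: 4881 - I*√22/48 ≈ 4881.0 - 0.097717*I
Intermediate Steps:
j = 11
y(S, g) = (S + √(32 + g))/(6 + g) (y(S, g) = (S + √(32 + g))/(g + 6) = (S + √(32 + g))/(6 + g))
y(m(j, 0), -54) - 1*(-4881) = (0 + √(32 - 54))/(6 - 54) - 1*(-4881) = (0 + √(-22))/(-48) + 4881 = -(0 + I*√22)/48 + 4881 = -I*√22/48 + 4881 = 4881 - I*√22/48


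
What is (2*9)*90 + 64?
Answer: 1684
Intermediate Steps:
(2*9)*90 + 64 = 18*90 + 64 = 1620 + 64 = 1684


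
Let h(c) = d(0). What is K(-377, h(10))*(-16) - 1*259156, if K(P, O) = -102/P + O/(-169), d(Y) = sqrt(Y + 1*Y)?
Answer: -97703444/377 ≈ -2.5916e+5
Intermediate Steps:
d(Y) = sqrt(2)*sqrt(Y) (d(Y) = sqrt(Y + Y) = sqrt(2*Y) = sqrt(2)*sqrt(Y))
h(c) = 0 (h(c) = sqrt(2)*sqrt(0) = sqrt(2)*0 = 0)
K(P, O) = -102/P - O/169 (K(P, O) = -102/P + O*(-1/169) = -102/P - O/169)
K(-377, h(10))*(-16) - 1*259156 = (-102/(-377) - 1/169*0)*(-16) - 1*259156 = (-102*(-1/377) + 0)*(-16) - 259156 = (102/377 + 0)*(-16) - 259156 = (102/377)*(-16) - 259156 = -1632/377 - 259156 = -97703444/377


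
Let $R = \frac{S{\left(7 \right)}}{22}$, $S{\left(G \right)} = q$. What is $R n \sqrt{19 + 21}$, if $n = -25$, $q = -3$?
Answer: $\frac{75 \sqrt{10}}{11} \approx 21.561$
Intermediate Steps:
$S{\left(G \right)} = -3$
$R = - \frac{3}{22} \approx -0.13636$
$R n \sqrt{19 + 21} = \left(- \frac{3}{22}\right) \left(-25\right) \sqrt{19 + 21} = \frac{75 \sqrt{40}}{22} = \frac{75 \cdot 2 \sqrt{10}}{22} = \frac{75 \sqrt{10}}{11}$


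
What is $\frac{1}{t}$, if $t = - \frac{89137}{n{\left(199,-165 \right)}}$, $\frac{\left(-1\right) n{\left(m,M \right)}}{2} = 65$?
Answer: $\frac{130}{89137} \approx 0.0014584$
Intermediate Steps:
$n{\left(m,M \right)} = -130$ ($n{\left(m,M \right)} = \left(-2\right) 65 = -130$)
$t = \frac{89137}{130}$ ($t = - \frac{89137}{-130} = \left(-89137\right) \left(- \frac{1}{130}\right) = \frac{89137}{130} \approx 685.67$)
$\frac{1}{t} = \frac{1}{\frac{89137}{130}} = \frac{130}{89137}$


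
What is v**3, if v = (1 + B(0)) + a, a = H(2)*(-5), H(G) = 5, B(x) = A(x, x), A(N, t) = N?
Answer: -13824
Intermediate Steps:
B(x) = x
a = -25 (a = 5*(-5) = -25)
v = -24 (v = (1 + 0) - 25 = 1 - 25 = -24)
v**3 = (-24)**3 = -13824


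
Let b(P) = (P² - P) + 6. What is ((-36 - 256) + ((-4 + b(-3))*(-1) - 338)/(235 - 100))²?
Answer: 1581811984/18225 ≈ 86794.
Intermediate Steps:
b(P) = 6 + P² - P
((-36 - 256) + ((-4 + b(-3))*(-1) - 338)/(235 - 100))² = ((-36 - 256) + ((-4 + (6 + (-3)² - 1*(-3)))*(-1) - 338)/(235 - 100))² = (-292 + ((-4 + (6 + 9 + 3))*(-1) - 338)/135)² = (-292 + ((-4 + 18)*(-1) - 338)*(1/135))² = (-292 + (14*(-1) - 338)*(1/135))² = (-292 + (-14 - 338)*(1/135))² = (-292 - 352*1/135)² = (-292 - 352/135)² = (-39772/135)² = 1581811984/18225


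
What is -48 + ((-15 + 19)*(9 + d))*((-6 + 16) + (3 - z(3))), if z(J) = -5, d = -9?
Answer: -48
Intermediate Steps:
-48 + ((-15 + 19)*(9 + d))*((-6 + 16) + (3 - z(3))) = -48 + ((-15 + 19)*(9 - 9))*((-6 + 16) + (3 - 1*(-5))) = -48 + (4*0)*(10 + (3 + 5)) = -48 + 0*(10 + 8) = -48 + 0*18 = -48 + 0 = -48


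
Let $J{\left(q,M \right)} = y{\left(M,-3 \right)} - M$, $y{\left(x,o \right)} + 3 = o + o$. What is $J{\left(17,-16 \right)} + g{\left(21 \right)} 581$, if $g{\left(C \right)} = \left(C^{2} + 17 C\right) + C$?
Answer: $475846$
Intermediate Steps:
$y{\left(x,o \right)} = -3 + 2 o$ ($y{\left(x,o \right)} = -3 + \left(o + o\right) = -3 + 2 o$)
$g{\left(C \right)} = C^{2} + 18 C$
$J{\left(q,M \right)} = -9 - M$ ($J{\left(q,M \right)} = \left(-3 + 2 \left(-3\right)\right) - M = \left(-3 - 6\right) - M = -9 - M$)
$J{\left(17,-16 \right)} + g{\left(21 \right)} 581 = \left(-9 - -16\right) + 21 \left(18 + 21\right) 581 = \left(-9 + 16\right) + 21 \cdot 39 \cdot 581 = 7 + 819 \cdot 581 = 7 + 475839 = 475846$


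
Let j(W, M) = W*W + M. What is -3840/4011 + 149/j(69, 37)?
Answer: -5942227/6414926 ≈ -0.92631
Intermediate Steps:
j(W, M) = M + W² (j(W, M) = W² + M = M + W²)
-3840/4011 + 149/j(69, 37) = -3840/4011 + 149/(37 + 69²) = -3840*1/4011 + 149/(37 + 4761) = -1280/1337 + 149/4798 = -5942227/6414926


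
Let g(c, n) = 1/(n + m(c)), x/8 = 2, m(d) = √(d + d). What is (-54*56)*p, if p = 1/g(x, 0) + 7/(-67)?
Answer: 21168/67 - 12096*√2 ≈ -16790.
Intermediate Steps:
m(d) = √2*√d (m(d) = √(2*d) = √2*√d)
x = 16 (x = 8*2 = 16)
g(c, n) = 1/(n + √2*√c)
p = -7/67 + 4*√2 (p = 1/1/(0 + √2*√16) + 7/(-67) = 1/1/(0 + √2*4) + 7*(-1/67) = 1/1/(0 + 4*√2) - 7/67 = 1/1/(4*√2) - 7/67 = 1/(√2/8) - 7/67 = 1*(4*√2) - 7/67 = 4*√2 - 7/67 = -7/67 + 4*√2 ≈ 5.5524)
(-54*56)*p = (-54*56)*(-7/67 + 4*√2) = -3024*(-7/67 + 4*√2) = 21168/67 - 12096*√2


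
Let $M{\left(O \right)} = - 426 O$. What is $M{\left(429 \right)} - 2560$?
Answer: $-185314$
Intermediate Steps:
$M{\left(429 \right)} - 2560 = \left(-426\right) 429 - 2560 = -182754 - 2560 = -185314$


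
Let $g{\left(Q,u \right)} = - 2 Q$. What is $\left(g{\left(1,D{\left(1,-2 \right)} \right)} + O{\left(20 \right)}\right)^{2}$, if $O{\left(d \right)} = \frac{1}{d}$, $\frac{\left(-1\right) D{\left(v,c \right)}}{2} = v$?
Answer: $\frac{1521}{400} \approx 3.8025$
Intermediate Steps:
$D{\left(v,c \right)} = - 2 v$
$\left(g{\left(1,D{\left(1,-2 \right)} \right)} + O{\left(20 \right)}\right)^{2} = \left(\left(-2\right) 1 + \frac{1}{20}\right)^{2} = \left(-2 + \frac{1}{20}\right)^{2} = \left(- \frac{39}{20}\right)^{2} = \frac{1521}{400}$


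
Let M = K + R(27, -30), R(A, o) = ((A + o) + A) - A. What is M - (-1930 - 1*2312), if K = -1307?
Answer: 2932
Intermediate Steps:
R(A, o) = A + o (R(A, o) = (o + 2*A) - A = A + o)
M = -1310 (M = -1307 + (27 - 30) = -1307 - 3 = -1310)
M - (-1930 - 1*2312) = -1310 - (-1930 - 1*2312) = -1310 - (-1930 - 2312) = -1310 - 1*(-4242) = -1310 + 4242 = 2932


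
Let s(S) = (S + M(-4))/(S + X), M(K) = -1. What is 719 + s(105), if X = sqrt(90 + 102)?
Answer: 2599949/3611 - 832*sqrt(3)/10833 ≈ 719.88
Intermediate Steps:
X = 8*sqrt(3) (X = sqrt(192) = 8*sqrt(3) ≈ 13.856)
s(S) = (-1 + S)/(S + 8*sqrt(3)) (s(S) = (S - 1)/(S + 8*sqrt(3)) = (-1 + S)/(S + 8*sqrt(3)))
719 + s(105) = 719 + (-1 + 105)/(105 + 8*sqrt(3)) = 719 + 104/(105 + 8*sqrt(3))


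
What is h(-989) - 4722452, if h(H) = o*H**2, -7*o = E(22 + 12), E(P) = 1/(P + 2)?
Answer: -1191036025/252 ≈ -4.7263e+6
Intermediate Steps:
E(P) = 1/(2 + P)
o = -1/252 (o = -1/(7*(2 + (22 + 12))) = -1/(7*(2 + 34)) = -1/7/36 = -1/7*1/36 = -1/252 ≈ -0.0039683)
h(H) = -H**2/252
h(-989) - 4722452 = -1/252*(-989)**2 - 4722452 = -1/252*978121 - 4722452 = -978121/252 - 4722452 = -1191036025/252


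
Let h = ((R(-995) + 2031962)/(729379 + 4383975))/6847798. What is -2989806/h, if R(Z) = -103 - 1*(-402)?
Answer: -104688700778763948552/2032261 ≈ -5.1513e+13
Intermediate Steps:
R(Z) = 299 (R(Z) = -103 + 402 = 299)
h = 2032261/35015215294492 (h = ((299 + 2031962)/(729379 + 4383975))/6847798 = (2032261/5113354)*(1/6847798) = 2032261/35015215294492 ≈ 5.8039e-8)
-2989806/h = -2989806/2032261/35015215294492 = -2989806*35015215294492/2032261 = -104688700778763948552/2032261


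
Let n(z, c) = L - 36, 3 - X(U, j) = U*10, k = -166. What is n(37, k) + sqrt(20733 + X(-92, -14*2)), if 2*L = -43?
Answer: -115/2 + 2*sqrt(5414) ≈ 89.660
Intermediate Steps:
X(U, j) = 3 - 10*U (X(U, j) = 3 - U*10 = 3 - 10*U)
L = -43/2 (L = (1/2)*(-43) = -43/2 ≈ -21.500)
n(z, c) = -115/2 (n(z, c) = -43/2 - 36 = -115/2)
n(37, k) + sqrt(20733 + X(-92, -14*2)) = -115/2 + sqrt(20733 + (3 - 10*(-92))) = -115/2 + sqrt(20733 + (3 + 920)) = -115/2 + sqrt(20733 + 923) = -115/2 + sqrt(21656) = -115/2 + 2*sqrt(5414)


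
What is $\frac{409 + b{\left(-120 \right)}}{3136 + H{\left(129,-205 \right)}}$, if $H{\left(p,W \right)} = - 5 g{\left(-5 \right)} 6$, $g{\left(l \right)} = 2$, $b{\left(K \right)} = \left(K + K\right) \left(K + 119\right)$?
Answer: $\frac{649}{3076} \approx 0.21099$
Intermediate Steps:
$b{\left(K \right)} = 2 K \left(119 + K\right)$
$H{\left(p,W \right)} = -60$ ($H{\left(p,W \right)} = \left(-5\right) 2 \cdot 6 = \left(-10\right) 6 = -60$)
$\frac{409 + b{\left(-120 \right)}}{3136 + H{\left(129,-205 \right)}} = \frac{409 + 2 \left(-120\right) \left(119 - 120\right)}{3136 - 60} = \frac{409 + 2 \left(-120\right) \left(-1\right)}{3076} = \left(409 + 240\right) \frac{1}{3076} = 649 \cdot \frac{1}{3076} = \frac{649}{3076}$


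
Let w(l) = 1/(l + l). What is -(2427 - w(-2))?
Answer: -9709/4 ≈ -2427.3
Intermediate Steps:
w(l) = 1/(2*l)
-(2427 - w(-2)) = -(2427 - 1/(2*(-2))) = -(2427 - (-1)/(2*2)) = -(2427 - 1*(-¼)) = -(2427 + ¼) = -1*9709/4 = -9709/4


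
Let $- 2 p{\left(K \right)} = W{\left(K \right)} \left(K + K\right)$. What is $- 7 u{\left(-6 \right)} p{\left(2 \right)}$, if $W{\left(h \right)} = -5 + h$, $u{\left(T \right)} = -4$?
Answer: $168$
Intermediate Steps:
$p{\left(K \right)} = - K \left(-5 + K\right)$ ($p{\left(K \right)} = - \frac{\left(-5 + K\right) \left(K + K\right)}{2} = - \frac{\left(-5 + K\right) 2 K}{2} = - \frac{2 K \left(-5 + K\right)}{2} = - K \left(-5 + K\right)$)
$- 7 u{\left(-6 \right)} p{\left(2 \right)} = \left(-7\right) \left(-4\right) 2 \left(5 - 2\right) = 28 \cdot 2 \left(5 - 2\right) = 28 \cdot 2 \cdot 3 = 28 \cdot 6 = 168$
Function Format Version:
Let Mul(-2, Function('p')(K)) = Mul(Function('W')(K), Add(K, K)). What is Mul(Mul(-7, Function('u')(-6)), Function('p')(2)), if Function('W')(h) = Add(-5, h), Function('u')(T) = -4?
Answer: 168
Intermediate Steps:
Function('p')(K) = Mul(-1, K, Add(-5, K)) (Function('p')(K) = Mul(Rational(-1, 2), Mul(Add(-5, K), Add(K, K))) = Mul(Rational(-1, 2), Mul(Add(-5, K), Mul(2, K))) = Mul(Rational(-1, 2), Mul(2, K, Add(-5, K))) = Mul(-1, K, Add(-5, K)))
Mul(Mul(-7, Function('u')(-6)), Function('p')(2)) = Mul(Mul(-7, -4), Mul(2, Add(5, Mul(-1, 2)))) = Mul(28, Mul(2, Add(5, -2))) = Mul(28, Mul(2, 3)) = Mul(28, 6) = 168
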